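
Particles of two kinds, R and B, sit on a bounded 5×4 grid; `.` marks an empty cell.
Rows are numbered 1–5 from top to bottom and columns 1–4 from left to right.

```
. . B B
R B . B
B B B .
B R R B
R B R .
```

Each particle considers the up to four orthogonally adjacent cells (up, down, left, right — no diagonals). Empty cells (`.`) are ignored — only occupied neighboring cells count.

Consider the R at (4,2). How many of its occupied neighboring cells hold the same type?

Occupied neighbors of (4,2): (3,2)=B, (5,2)=B, (4,1)=B, (4,3)=R.
Same type (R): 1 of 4.

1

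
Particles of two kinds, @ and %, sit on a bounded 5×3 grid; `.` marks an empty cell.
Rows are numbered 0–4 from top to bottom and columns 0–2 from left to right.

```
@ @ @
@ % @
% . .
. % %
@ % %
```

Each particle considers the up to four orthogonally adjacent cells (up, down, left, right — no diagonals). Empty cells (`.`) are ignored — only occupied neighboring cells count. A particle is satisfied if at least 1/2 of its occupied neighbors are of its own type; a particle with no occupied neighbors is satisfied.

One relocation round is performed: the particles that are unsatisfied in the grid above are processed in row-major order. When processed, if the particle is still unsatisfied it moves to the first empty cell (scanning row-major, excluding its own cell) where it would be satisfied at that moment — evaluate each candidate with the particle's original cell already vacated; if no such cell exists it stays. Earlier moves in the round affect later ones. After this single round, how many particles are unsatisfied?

1

Initially unsatisfied (in order): (1,0), (1,1), (2,0), (4,0).
  (1,0) → (2,2).
  (1,1) → (1,0).
  (2,0): now satisfied by earlier moves; stays.
  (4,0) → (1,1).
Resulting grid:
@ @ @
% @ @
% . @
. % %
. % %
Unsatisfied now: (1,0).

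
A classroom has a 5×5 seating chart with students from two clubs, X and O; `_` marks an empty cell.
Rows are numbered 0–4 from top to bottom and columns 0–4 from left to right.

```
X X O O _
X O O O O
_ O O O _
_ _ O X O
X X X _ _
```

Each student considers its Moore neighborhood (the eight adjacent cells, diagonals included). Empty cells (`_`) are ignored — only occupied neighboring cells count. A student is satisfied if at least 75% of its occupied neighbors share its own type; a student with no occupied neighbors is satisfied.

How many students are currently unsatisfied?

9

(0,0)X 2/3 unhappy
(0,1)X 2/5 unhappy
(0,2)O 4/5 ok
(0,3)O 4/4 ok
(1,0)X 2/4 unhappy
(1,1)O 4/7 unhappy
(1,2)O 7/8 ok
(1,3)O 6/6 ok
(1,4)O 3/3 ok
(2,1)O 4/5 ok
(2,2)O 6/7 ok
(2,3)O 6/7 ok
(3,2)O 3/6 unhappy
(3,3)X 1/5 unhappy
(3,4)O 1/2 unhappy
(4,0)X 1/1 ok
(4,1)X 2/3 unhappy
(4,2)X 2/3 unhappy
Unsatisfied: (0,0), (0,1), (1,0), (1,1), (3,2), (3,3), (3,4), (4,1), (4,2) — 9 in total.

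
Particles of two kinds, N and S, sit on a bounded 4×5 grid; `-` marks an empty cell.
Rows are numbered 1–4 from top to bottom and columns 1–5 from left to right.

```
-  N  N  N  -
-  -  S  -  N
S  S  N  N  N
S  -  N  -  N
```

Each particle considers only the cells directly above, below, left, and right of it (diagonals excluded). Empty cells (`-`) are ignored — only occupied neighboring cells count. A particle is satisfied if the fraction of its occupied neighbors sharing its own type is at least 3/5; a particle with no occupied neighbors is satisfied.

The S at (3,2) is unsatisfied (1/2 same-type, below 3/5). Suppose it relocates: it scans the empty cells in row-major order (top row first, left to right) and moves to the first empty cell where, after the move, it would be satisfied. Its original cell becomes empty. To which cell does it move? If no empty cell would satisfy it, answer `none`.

(2,1)

Vacating (3,2). Empty cells in order:
  (1,1): 0/1 same-type → still unsatisfied.
  (1,5): 0/2 same-type → still unsatisfied.
  (2,1): 1/1 same-type → satisfied — stop here.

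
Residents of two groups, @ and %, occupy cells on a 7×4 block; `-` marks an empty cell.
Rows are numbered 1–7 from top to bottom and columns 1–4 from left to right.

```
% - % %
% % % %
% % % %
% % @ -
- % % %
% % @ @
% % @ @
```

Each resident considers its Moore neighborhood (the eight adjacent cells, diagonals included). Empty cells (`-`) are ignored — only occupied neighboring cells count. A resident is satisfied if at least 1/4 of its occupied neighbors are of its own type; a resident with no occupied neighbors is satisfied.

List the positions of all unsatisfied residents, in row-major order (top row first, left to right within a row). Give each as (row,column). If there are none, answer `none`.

(4,3)

Row 1: (1,1)% 2/2 satisfied · (1,3)% 4/4 satisfied · (1,4)% 3/3 satisfied
Row 2: (2,1)% 4/4 satisfied · (2,2)% 7/7 satisfied · (2,3)% 7/7 satisfied · (2,4)% 5/5 satisfied
Row 3: (3,1)% 5/5 satisfied · (3,2)% 7/8 satisfied · (3,3)% 6/7 satisfied · (3,4)% 3/4 satisfied
Row 4: (4,1)% 4/4 satisfied · (4,2)% 6/7 satisfied · (4,3)@ 0/7 not
Row 5: (5,2)% 5/7 satisfied · (5,3)% 4/7 satisfied · (5,4)% 1/4 satisfied
Row 6: (6,1)% 4/4 satisfied · (6,2)% 5/7 satisfied · (6,3)@ 3/8 satisfied · (6,4)@ 3/5 satisfied
Row 7: (7,1)% 3/3 satisfied · (7,2)% 3/5 satisfied · (7,3)@ 3/5 satisfied · (7,4)@ 3/3 satisfied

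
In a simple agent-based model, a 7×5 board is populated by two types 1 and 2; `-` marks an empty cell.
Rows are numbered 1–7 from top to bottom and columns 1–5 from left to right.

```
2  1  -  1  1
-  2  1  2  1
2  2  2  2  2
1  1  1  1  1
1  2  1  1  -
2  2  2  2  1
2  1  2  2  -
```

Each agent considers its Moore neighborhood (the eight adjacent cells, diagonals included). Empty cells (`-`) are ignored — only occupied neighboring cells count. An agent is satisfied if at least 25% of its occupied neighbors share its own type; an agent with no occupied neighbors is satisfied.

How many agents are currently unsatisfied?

1

(1,1)2 1/2 ✓
(1,2)1 1/3 ✓
(1,4)1 3/4 ✓
(1,5)1 2/3 ✓
(2,2)2 4/6 ✓
(2,3)1 2/7 ✓
(2,4)2 3/7 ✓
(2,5)1 2/5 ✓
(3,1)2 2/4 ✓
(3,2)2 3/7 ✓
(3,3)2 4/8 ✓
(3,4)2 3/8 ✓
(3,5)2 2/5 ✓
(4,1)1 2/5 ✓
(4,2)1 4/8 ✓
(4,3)1 4/8 ✓
(4,4)1 4/7 ✓
(4,5)1 2/4 ✓
(5,1)1 2/5 ✓
(5,2)2 3/8 ✓
(5,3)1 4/8 ✓
(5,4)1 5/7 ✓
(6,1)2 3/5 ✓
(6,2)2 5/8 ✓
(6,3)2 5/8 ✓
(6,4)2 3/6 ✓
(6,5)1 1/3 ✓
(7,1)2 2/3 ✓
(7,2)1 0/5 ✗
(7,3)2 4/5 ✓
(7,4)2 3/4 ✓
Unsatisfied: (7,2) — 1 in total.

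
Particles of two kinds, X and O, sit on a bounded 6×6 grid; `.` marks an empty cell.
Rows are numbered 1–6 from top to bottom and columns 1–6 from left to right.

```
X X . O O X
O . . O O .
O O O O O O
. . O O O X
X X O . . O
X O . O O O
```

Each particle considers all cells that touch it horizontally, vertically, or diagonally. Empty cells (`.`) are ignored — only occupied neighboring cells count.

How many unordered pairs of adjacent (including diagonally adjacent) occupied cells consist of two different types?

13

Scan each occupied cell's neighbors to the right and below (and the two forward diagonals) so each pair is counted once.
From row 1: 4 unlike of 10 pairs (running 4/10).
From row 2: 0 unlike of 9 pairs (running 4/19).
From row 3: 2 unlike of 16 pairs (running 6/35).
From row 4: 3 unlike of 8 pairs (running 9/43).
From row 5: 3 unlike of 10 pairs (running 12/53).
From row 6: 1 unlike of 3 pairs (running 13/56).
Total adjacent occupied pairs: 56; unlike-type pairs: 13.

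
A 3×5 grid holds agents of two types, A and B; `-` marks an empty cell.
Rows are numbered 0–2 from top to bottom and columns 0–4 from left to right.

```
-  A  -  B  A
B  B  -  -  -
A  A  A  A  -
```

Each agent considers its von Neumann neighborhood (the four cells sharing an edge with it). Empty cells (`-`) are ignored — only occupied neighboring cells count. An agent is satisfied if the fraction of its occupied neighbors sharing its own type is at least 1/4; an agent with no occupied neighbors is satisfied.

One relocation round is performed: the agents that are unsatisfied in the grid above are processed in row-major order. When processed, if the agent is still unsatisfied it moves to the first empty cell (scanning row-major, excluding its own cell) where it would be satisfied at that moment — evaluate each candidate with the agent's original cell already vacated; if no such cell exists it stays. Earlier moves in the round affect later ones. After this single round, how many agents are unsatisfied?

Initially unsatisfied (in order): (0,1), (0,3), (0,4).
  (0,1) → (1,2).
  (0,3) → (0,0).
  (0,4): now satisfied by earlier moves; stays.
Resulting grid:
B - - - A
B B A - -
A A A A -
All satisfied now.

0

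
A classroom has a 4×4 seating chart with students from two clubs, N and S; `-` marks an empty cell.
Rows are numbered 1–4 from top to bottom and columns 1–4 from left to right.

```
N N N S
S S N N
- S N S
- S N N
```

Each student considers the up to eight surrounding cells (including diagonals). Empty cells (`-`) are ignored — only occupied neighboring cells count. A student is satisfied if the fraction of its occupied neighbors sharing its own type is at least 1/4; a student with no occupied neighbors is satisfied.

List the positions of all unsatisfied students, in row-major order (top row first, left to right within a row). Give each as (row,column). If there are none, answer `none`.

(1,1)N 1/3 ok
(1,2)N 3/5 ok
(1,3)N 3/5 ok
(1,4)S 0/3 unhappy
(2,1)S 2/4 ok
(2,2)S 2/7 ok
(2,3)N 4/8 ok
(2,4)N 3/5 ok
(3,2)S 3/6 ok
(3,3)N 4/8 ok
(3,4)S 0/5 unhappy
(4,2)S 1/3 ok
(4,3)N 2/5 ok
(4,4)N 2/3 ok

(1,4), (3,4)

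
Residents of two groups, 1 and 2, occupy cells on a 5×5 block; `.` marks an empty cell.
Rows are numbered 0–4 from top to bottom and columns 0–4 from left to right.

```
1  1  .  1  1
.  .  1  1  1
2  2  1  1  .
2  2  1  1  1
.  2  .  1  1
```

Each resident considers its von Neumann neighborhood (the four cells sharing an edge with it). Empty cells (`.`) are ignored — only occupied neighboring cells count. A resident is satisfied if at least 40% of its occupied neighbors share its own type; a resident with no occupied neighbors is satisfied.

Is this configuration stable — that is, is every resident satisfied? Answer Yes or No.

Yes

Row 0: (0,0)1 1/1 satisfied · (0,1)1 1/1 satisfied · (0,3)1 2/2 satisfied · (0,4)1 2/2 satisfied
Row 1: (1,2)1 2/2 satisfied · (1,3)1 4/4 satisfied · (1,4)1 2/2 satisfied
Row 2: (2,0)2 2/2 satisfied · (2,1)2 2/3 satisfied · (2,2)1 3/4 satisfied · (2,3)1 3/3 satisfied
Row 3: (3,0)2 2/2 satisfied · (3,1)2 3/4 satisfied · (3,2)1 2/3 satisfied · (3,3)1 4/4 satisfied · (3,4)1 2/2 satisfied
Row 4: (4,1)2 1/1 satisfied · (4,3)1 2/2 satisfied · (4,4)1 2/2 satisfied
All meet the threshold, so the configuration is stable.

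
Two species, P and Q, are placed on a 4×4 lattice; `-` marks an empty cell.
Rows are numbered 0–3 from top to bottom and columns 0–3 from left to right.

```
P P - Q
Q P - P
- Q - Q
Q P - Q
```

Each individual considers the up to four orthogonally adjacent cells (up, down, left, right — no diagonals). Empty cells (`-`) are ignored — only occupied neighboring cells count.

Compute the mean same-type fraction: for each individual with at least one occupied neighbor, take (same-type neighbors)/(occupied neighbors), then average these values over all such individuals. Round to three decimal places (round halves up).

(0,0)P 1/2
(0,1)P 2/2
(0,3)Q 0/1
(1,0)Q 0/2
(1,1)P 1/3
(1,3)P 0/2
(2,1)Q 0/2
(2,3)Q 1/2
(3,0)Q 0/1
(3,1)P 0/2
(3,3)Q 1/1
Sum over 11 individuals: 1/2 + 2/2 + 0/1 + 0/2 + 1/3 + 0/2 + 0/2 + 1/2 + 0/1 + 0/2 + 1/1 = 10/3; mean = 10/3 ÷ 11 = 10/33 = 0.303030… → 0.303.

0.303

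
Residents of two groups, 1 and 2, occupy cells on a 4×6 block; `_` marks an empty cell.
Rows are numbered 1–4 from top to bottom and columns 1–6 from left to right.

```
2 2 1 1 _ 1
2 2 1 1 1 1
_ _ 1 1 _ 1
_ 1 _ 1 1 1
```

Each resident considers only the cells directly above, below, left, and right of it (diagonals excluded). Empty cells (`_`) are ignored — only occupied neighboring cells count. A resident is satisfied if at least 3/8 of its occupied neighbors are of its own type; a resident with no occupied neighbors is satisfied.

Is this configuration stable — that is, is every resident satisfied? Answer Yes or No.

(1,1)2 2/2 ok
(1,2)2 2/3 ok
(1,3)1 2/3 ok
(1,4)1 2/2 ok
(1,6)1 1/1 ok
(2,1)2 2/2 ok
(2,2)2 2/3 ok
(2,3)1 3/4 ok
(2,4)1 4/4 ok
(2,5)1 2/2 ok
(2,6)1 3/3 ok
(3,3)1 2/2 ok
(3,4)1 3/3 ok
(3,6)1 2/2 ok
(4,2)1 0/0 ok
(4,4)1 2/2 ok
(4,5)1 2/2 ok
(4,6)1 2/2 ok
All meet the threshold, so the configuration is stable.

Yes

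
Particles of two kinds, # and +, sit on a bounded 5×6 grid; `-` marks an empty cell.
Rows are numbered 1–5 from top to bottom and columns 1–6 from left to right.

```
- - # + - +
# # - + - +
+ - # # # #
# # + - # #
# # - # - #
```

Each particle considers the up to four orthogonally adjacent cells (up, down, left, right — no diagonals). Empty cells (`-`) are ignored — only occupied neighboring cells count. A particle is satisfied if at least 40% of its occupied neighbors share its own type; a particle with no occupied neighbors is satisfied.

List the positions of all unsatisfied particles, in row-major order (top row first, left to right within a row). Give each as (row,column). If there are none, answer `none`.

(1,3), (3,1), (4,3)

Row 1: (1,3)# 0/1 unhappy · (1,4)+ 1/2 ok · (1,6)+ 1/1 ok
Row 2: (2,1)# 1/2 ok · (2,2)# 1/1 ok · (2,4)+ 1/2 ok · (2,6)+ 1/2 ok
Row 3: (3,1)+ 0/2 unhappy · (3,3)# 1/2 ok · (3,4)# 2/3 ok · (3,5)# 3/3 ok · (3,6)# 2/3 ok
Row 4: (4,1)# 2/3 ok · (4,2)# 2/3 ok · (4,3)+ 0/2 unhappy · (4,5)# 2/2 ok · (4,6)# 3/3 ok
Row 5: (5,1)# 2/2 ok · (5,2)# 2/2 ok · (5,4)# 0/0 ok · (5,6)# 1/1 ok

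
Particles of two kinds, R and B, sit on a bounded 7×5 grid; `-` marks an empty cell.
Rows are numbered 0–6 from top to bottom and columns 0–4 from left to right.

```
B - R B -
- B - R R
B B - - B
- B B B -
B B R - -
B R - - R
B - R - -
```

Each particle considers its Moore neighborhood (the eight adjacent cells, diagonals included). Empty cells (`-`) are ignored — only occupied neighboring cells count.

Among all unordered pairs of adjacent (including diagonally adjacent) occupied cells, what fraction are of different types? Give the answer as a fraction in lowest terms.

2/5

Scan each occupied cell's neighbors to the right and below (and the two forward diagonals) so each pair is counted once.
From row 0: 4 unlike of 6 pairs (running 4/6).
From row 1: 2 unlike of 5 pairs (running 6/11).
From row 2: 0 unlike of 5 pairs (running 6/16).
From row 3: 3 unlike of 8 pairs (running 9/24).
From row 4: 3 unlike of 7 pairs (running 12/31).
From row 5: 2 unlike of 4 pairs (running 14/35).
Total adjacent occupied pairs: 35; unlike-type pairs: 14.
14/35 reduces to 2/5.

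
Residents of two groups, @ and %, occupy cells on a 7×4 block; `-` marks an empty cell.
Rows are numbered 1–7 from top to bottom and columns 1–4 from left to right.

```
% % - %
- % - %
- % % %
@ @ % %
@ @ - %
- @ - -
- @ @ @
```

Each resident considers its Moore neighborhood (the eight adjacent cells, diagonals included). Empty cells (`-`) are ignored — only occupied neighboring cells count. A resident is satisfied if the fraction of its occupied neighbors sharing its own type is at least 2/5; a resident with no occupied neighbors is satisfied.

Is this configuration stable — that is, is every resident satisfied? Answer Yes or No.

Yes

Row 1: (1,1)% 2/2 ok · (1,2)% 2/2 ok · (1,4)% 1/1 ok
Row 2: (2,2)% 4/4 ok · (2,4)% 3/3 ok
Row 3: (3,2)% 3/5 ok · (3,3)% 6/7 ok · (3,4)% 4/4 ok
Row 4: (4,1)@ 3/4 ok · (4,2)@ 3/6 ok · (4,3)% 5/7 ok · (4,4)% 4/4 ok
Row 5: (5,1)@ 4/4 ok · (5,2)@ 4/5 ok · (5,4)% 2/2 ok
Row 6: (6,2)@ 4/4 ok
Row 7: (7,2)@ 2/2 ok · (7,3)@ 3/3 ok · (7,4)@ 1/1 ok
All meet the threshold, so the configuration is stable.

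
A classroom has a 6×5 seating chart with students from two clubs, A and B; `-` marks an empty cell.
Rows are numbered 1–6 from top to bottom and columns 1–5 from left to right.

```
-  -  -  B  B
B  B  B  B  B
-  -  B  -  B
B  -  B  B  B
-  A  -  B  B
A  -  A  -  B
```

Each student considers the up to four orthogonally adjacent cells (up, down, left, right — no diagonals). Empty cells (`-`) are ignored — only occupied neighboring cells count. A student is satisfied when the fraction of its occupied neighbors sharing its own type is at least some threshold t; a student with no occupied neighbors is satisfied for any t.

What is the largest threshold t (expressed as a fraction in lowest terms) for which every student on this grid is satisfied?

(1,4)B 2/2
(1,5)B 2/2
(2,1)B 1/1
(2,2)B 2/2
(2,3)B 3/3
(2,4)B 3/3
(2,5)B 3/3
(3,3)B 2/2
(3,5)B 2/2
(4,1)B — no occupied neighbors
(4,3)B 2/2
(4,4)B 3/3
(4,5)B 3/3
(5,2)A — no occupied neighbors
(5,4)B 2/2
(5,5)B 3/3
(6,1)A — no occupied neighbors
(6,3)A — no occupied neighbors
(6,5)B 1/1
The smallest same-type fraction is 2/2 at (1,4), which reduces to 1/1. Any threshold above that leaves this student unsatisfied.

1/1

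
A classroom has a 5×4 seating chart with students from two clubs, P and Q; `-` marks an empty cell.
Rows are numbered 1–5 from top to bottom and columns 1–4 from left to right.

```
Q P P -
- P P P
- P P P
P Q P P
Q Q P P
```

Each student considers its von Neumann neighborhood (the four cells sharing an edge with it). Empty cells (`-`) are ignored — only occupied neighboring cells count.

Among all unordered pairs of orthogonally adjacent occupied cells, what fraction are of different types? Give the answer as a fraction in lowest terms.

Scan each occupied cell's neighbors to the right and below so each pair is counted once.
From row 1: 1 unlike of 4 pairs (running 1/4).
From row 2: 0 unlike of 5 pairs (running 1/9).
From row 3: 1 unlike of 5 pairs (running 2/14).
From row 4: 3 unlike of 7 pairs (running 5/21).
From row 5: 1 unlike of 3 pairs (running 6/24).
Total adjacent occupied pairs: 24; unlike-type pairs: 6.
6/24 reduces to 1/4.

1/4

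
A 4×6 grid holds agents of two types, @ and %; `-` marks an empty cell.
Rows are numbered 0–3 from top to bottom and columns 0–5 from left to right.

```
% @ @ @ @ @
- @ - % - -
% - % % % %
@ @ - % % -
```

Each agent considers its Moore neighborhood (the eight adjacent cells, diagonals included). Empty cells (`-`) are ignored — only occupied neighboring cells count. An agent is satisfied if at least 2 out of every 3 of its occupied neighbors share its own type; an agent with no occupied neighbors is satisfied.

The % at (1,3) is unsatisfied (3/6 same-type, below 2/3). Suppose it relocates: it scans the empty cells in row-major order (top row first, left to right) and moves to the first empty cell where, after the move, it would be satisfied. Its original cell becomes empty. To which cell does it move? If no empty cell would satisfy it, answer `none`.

(3,2)

Vacating (1,3). Empty cells in order:
  (1,0): 2/4 same-type → still unsatisfied.
  (1,2): 2/6 same-type → still unsatisfied.
  (1,4): 3/6 same-type → still unsatisfied.
  (1,5): 2/4 same-type → still unsatisfied.
  (2,1): 2/5 same-type → still unsatisfied.
  (3,2): 3/4 same-type → satisfied — stop here.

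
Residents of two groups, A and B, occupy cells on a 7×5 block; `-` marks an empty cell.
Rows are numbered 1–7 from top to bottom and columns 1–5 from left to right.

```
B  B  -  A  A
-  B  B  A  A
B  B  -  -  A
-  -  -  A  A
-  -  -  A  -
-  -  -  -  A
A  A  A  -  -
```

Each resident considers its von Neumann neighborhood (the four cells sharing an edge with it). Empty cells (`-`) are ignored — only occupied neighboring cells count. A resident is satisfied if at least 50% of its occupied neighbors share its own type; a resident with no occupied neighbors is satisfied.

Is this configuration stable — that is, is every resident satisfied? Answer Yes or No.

Yes

Row 1: (1,1)B 1/1 satisfied · (1,2)B 2/2 satisfied · (1,4)A 2/2 satisfied · (1,5)A 2/2 satisfied
Row 2: (2,2)B 3/3 satisfied · (2,3)B 1/2 satisfied · (2,4)A 2/3 satisfied · (2,5)A 3/3 satisfied
Row 3: (3,1)B 1/1 satisfied · (3,2)B 2/2 satisfied · (3,5)A 2/2 satisfied
Row 4: (4,4)A 2/2 satisfied · (4,5)A 2/2 satisfied
Row 5: (5,4)A 1/1 satisfied
Row 6: (6,5)A 0/0 satisfied
Row 7: (7,1)A 1/1 satisfied · (7,2)A 2/2 satisfied · (7,3)A 1/1 satisfied
All meet the threshold, so the configuration is stable.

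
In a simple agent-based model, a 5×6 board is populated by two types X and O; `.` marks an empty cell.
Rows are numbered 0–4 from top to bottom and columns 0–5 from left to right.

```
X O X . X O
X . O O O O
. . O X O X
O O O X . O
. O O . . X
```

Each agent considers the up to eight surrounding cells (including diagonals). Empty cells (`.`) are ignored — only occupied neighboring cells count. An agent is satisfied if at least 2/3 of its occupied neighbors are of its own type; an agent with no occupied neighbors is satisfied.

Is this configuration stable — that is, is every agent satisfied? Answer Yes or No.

No

Row 0: (0,0)X 1/2 ✗ · (0,1)O 1/4 ✗ · (0,2)X 0/3 ✗ · (0,4)X 0/4 ✗ · (0,5)O 2/3 ✓
Row 1: (1,0)X 1/2 ✗ · (1,2)O 3/5 ✗ · (1,3)O 4/7 ✗ · (1,4)O 4/7 ✗ · (1,5)O 3/5 ✗
Row 2: (2,2)O 4/6 ✓ · (2,3)X 1/7 ✗ · (2,4)O 4/7 ✗ · (2,5)X 0/4 ✗
Row 3: (3,0)O 2/2 ✓ · (3,1)O 5/5 ✓ · (3,2)O 4/6 ✓ · (3,3)X 1/5 ✗ · (3,5)O 1/3 ✗
Row 4: (4,1)O 4/4 ✓ · (4,2)O 3/4 ✓ · (4,5)X 0/1 ✗
For instance (0,0) has only 1/2 same-type neighbors, below 2/3.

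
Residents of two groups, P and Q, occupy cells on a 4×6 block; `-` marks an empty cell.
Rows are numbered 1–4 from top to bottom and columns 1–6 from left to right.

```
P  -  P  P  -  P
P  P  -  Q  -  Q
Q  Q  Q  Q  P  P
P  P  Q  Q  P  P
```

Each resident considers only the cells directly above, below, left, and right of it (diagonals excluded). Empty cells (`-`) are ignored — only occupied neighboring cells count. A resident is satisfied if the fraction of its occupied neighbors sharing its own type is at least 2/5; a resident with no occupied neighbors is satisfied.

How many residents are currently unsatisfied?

4

(1,1)P 1/1 satisfied
(1,3)P 1/1 satisfied
(1,4)P 1/2 satisfied
(1,6)P 0/1 not
(2,1)P 2/3 satisfied
(2,2)P 1/2 satisfied
(2,4)Q 1/2 satisfied
(2,6)Q 0/2 not
(3,1)Q 1/3 not
(3,2)Q 2/4 satisfied
(3,3)Q 3/3 satisfied
(3,4)Q 3/4 satisfied
(3,5)P 2/3 satisfied
(3,6)P 2/3 satisfied
(4,1)P 1/2 satisfied
(4,2)P 1/3 not
(4,3)Q 2/3 satisfied
(4,4)Q 2/3 satisfied
(4,5)P 2/3 satisfied
(4,6)P 2/2 satisfied
Unsatisfied: (1,6), (2,6), (3,1), (4,2) — 4 in total.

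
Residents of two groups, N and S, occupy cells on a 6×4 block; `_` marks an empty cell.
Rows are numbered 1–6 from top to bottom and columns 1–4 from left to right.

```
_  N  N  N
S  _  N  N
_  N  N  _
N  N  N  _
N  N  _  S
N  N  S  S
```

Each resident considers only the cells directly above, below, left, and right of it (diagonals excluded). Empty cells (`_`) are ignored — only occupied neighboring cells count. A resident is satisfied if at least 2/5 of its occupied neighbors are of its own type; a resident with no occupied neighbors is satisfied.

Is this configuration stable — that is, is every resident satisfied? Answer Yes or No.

Yes

(1,2)N 1/1 satisfied
(1,3)N 3/3 satisfied
(1,4)N 2/2 satisfied
(2,1)S 0/0 satisfied
(2,3)N 3/3 satisfied
(2,4)N 2/2 satisfied
(3,2)N 2/2 satisfied
(3,3)N 3/3 satisfied
(4,1)N 2/2 satisfied
(4,2)N 4/4 satisfied
(4,3)N 2/2 satisfied
(5,1)N 3/3 satisfied
(5,2)N 3/3 satisfied
(5,4)S 1/1 satisfied
(6,1)N 2/2 satisfied
(6,2)N 2/3 satisfied
(6,3)S 1/2 satisfied
(6,4)S 2/2 satisfied
All meet the threshold, so the configuration is stable.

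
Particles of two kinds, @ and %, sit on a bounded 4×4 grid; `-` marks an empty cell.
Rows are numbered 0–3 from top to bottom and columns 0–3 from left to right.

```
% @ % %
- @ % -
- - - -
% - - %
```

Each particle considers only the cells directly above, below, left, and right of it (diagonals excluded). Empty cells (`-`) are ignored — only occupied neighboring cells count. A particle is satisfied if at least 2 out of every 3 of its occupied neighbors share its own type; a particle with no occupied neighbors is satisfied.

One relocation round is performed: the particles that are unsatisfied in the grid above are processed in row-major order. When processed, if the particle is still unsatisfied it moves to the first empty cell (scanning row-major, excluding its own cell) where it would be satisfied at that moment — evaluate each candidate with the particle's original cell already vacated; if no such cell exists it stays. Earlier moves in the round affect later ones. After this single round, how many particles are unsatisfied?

0

Initially unsatisfied (in order): (0,0), (0,1), (1,1), (1,2).
  (0,0) → (1,3).
  (0,1) → (0,0).
  (1,1) → (1,0).
  (1,2): now satisfied by earlier moves; stays.
Resulting grid:
@ - % %
@ - % %
- - - -
% - - %
All satisfied now.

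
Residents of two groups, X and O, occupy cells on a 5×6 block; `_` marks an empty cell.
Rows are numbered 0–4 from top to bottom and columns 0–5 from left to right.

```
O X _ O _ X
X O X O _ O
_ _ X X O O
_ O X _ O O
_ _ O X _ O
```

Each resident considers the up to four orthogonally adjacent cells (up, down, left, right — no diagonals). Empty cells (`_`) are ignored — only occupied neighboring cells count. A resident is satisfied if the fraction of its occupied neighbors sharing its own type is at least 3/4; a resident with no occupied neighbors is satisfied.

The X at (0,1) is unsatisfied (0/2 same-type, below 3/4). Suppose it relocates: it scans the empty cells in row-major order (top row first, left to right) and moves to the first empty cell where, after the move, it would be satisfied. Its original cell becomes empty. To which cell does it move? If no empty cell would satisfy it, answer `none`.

Vacating (0,1). Empty cells in order:
  (0,2): 1/2 same-type → still unsatisfied.
  (0,4): 1/2 same-type → still unsatisfied.
  (1,4): 0/3 same-type → still unsatisfied.
  (2,0): 1/1 same-type → satisfied — stop here.

(2,0)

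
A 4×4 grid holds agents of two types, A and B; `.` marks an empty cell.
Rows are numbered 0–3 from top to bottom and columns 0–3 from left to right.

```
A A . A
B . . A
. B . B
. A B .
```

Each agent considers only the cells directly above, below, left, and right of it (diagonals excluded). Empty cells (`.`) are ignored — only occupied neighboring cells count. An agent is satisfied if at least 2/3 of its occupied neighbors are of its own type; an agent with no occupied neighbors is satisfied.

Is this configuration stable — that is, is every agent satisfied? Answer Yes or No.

(0,0)A 1/2 not
(0,1)A 1/1 satisfied
(0,3)A 1/1 satisfied
(1,0)B 0/1 not
(1,3)A 1/2 not
(2,1)B 0/1 not
(2,3)B 0/1 not
(3,1)A 0/2 not
(3,2)B 0/1 not
For instance (0,0) has only 1/2 same-type neighbors, below 2/3.

No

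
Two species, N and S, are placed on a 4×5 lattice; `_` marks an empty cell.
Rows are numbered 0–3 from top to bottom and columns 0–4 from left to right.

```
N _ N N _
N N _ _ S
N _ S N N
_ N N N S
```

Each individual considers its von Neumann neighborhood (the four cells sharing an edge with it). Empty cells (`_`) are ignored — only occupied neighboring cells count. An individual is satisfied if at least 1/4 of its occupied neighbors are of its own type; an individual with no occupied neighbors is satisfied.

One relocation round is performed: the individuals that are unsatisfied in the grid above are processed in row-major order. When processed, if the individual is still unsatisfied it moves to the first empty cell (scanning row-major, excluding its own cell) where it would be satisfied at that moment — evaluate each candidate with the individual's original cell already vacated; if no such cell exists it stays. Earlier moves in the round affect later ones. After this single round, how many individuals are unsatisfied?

Initially unsatisfied (in order): (1,4), (2,2), (3,4).
  (1,4) → (1,2).
  (2,2): now satisfied by earlier moves; stays.
  (3,4) → (1,3).
Resulting grid:
N _ N N _
N N S S _
N _ S N N
_ N N N _
All satisfied now.

0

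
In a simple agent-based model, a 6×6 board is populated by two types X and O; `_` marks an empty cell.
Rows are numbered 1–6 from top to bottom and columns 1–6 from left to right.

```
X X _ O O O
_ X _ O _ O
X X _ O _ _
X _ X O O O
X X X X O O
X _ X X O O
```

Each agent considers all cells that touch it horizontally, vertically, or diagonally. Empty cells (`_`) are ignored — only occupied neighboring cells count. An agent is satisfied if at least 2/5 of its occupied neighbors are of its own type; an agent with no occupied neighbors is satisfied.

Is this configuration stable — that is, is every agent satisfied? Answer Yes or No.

Yes

(1,1)X 2/2 satisfied
(1,2)X 2/2 satisfied
(1,4)O 2/2 satisfied
(1,5)O 4/4 satisfied
(1,6)O 2/2 satisfied
(2,2)X 4/4 satisfied
(2,4)O 3/3 satisfied
(2,6)O 2/2 satisfied
(3,1)X 3/3 satisfied
(3,2)X 4/4 satisfied
(3,4)O 3/4 satisfied
(4,1)X 4/4 satisfied
(4,3)X 4/6 satisfied
(4,4)O 3/6 satisfied
(4,5)O 5/6 satisfied
(4,6)O 3/3 satisfied
(5,1)X 3/3 satisfied
(5,2)X 6/6 satisfied
(5,3)X 5/6 satisfied
(5,4)X 4/8 satisfied
(5,5)O 6/8 satisfied
(5,6)O 5/5 satisfied
(6,1)X 2/2 satisfied
(6,3)X 4/4 satisfied
(6,4)X 3/5 satisfied
(6,5)O 3/5 satisfied
(6,6)O 3/3 satisfied
All meet the threshold, so the configuration is stable.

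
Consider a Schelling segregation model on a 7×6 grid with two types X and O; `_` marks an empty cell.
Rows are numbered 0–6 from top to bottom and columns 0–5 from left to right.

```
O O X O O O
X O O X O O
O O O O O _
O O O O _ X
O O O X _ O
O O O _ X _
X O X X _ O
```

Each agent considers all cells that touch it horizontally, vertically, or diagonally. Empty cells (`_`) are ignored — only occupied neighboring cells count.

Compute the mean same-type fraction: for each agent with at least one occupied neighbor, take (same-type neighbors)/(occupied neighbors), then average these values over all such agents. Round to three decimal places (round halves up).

(0,0)O 2/3
(0,1)O 3/5
(0,2)X 1/5
(0,3)O 3/5
(0,4)O 4/5
(0,5)O 3/3
(1,0)X 0/5
(1,1)O 6/8
(1,2)O 6/8
(1,3)X 1/8
(1,4)O 6/7
(1,5)O 4/4
(2,0)O 4/5
(2,1)O 7/8
(2,2)O 7/8
(2,3)O 6/7
(2,4)O 4/6
(3,0)O 5/5
(3,1)O 8/8
(3,2)O 7/8
(3,3)O 5/6
(3,5)X 0/2
(4,0)O 5/5
(4,1)O 8/8
(4,2)O 6/7
(4,3)X 1/5
(4,5)O 0/2
(5,0)O 4/5
(5,1)O 6/8
(5,2)O 4/7
(5,4)X 2/4
(6,0)X 0/3
(6,1)O 3/5
(6,2)X 1/4
(6,3)X 2/3
(6,5)O 0/1
Sum over 36 agents: 2/3 + 3/5 + 1/5 + 3/5 + 4/5 + 3/3 + 0/5 + 6/8 + 6/8 + 1/8 + 6/7 + 4/4 + 4/5 + 7/8 + 7/8 + 6/7 + 4/6 + 5/5 + 8/8 + 7/8 + 5/6 + 0/2 + 5/5 + 8/8 + 6/7 + 1/5 + 0/2 + 4/5 + 6/8 + 4/7 + 2/4 + 0/3 + 3/5 + 1/4 + 2/3 + 0/1 = 9377/420; mean = 9377/420 ÷ 36 = 9377/15120 = 0.620171… → 0.620.

0.620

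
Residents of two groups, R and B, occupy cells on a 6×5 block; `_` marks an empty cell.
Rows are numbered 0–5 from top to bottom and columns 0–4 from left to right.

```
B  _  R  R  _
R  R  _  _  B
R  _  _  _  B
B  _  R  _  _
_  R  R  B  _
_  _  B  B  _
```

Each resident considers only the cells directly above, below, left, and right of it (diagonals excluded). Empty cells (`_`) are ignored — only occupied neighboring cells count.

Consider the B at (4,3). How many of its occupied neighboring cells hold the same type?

1

Occupied neighbors of (4,3): (5,3)=B, (4,2)=R.
Same type (B): 1 of 2.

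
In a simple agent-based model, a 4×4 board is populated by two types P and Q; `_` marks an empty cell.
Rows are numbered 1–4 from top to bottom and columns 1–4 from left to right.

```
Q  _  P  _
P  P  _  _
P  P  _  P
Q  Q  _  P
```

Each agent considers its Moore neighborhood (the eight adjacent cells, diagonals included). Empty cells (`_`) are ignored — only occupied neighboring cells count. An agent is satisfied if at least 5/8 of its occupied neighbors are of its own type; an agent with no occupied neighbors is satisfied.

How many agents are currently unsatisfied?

5

(1,1)Q 0/2 ✗
(1,3)P 1/1 ✓
(2,1)P 3/4 ✓
(2,2)P 4/5 ✓
(3,1)P 3/5 ✗
(3,2)P 3/5 ✗
(3,4)P 1/1 ✓
(4,1)Q 1/3 ✗
(4,2)Q 1/3 ✗
(4,4)P 1/1 ✓
Unsatisfied: (1,1), (3,1), (3,2), (4,1), (4,2) — 5 in total.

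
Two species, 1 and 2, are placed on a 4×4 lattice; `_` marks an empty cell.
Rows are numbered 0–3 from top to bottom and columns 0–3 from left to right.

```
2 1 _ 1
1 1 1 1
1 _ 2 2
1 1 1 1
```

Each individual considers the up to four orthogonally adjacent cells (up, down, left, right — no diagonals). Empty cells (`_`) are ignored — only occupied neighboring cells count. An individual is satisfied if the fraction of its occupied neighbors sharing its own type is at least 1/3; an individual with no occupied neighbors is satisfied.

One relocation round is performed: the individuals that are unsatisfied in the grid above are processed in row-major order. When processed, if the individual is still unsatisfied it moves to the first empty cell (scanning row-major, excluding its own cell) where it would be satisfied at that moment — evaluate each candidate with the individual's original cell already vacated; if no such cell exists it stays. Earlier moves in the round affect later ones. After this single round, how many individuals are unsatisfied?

Initially unsatisfied (in order): (0,0).
  (0,0): no empty cell satisfies it; stays.
Resulting grid:
2 1 _ 1
1 1 1 1
1 _ 2 2
1 1 1 1
Unsatisfied now: (0,0).

1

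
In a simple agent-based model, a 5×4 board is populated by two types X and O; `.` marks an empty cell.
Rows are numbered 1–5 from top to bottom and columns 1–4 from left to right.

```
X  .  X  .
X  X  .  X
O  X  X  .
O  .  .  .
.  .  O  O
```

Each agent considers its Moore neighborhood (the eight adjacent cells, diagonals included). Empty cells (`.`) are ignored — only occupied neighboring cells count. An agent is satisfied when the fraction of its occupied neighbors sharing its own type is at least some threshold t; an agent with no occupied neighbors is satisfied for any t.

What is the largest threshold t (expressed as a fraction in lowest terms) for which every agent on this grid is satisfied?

Row 1: (1,1)X 2/2 · (1,3)X 2/2
Row 2: (2,1)X 3/4 · (2,2)X 5/6 · (2,4)X 2/2
Row 3: (3,1)O 1/4 · (3,2)X 3/5 · (3,3)X 3/3
Row 4: (4,1)O 1/2
Row 5: (5,3)O 1/1 · (5,4)O 1/1
The smallest same-type fraction is 1/4 at (3,1), which reduces to 1/4. Any threshold above that leaves this agent unsatisfied.

1/4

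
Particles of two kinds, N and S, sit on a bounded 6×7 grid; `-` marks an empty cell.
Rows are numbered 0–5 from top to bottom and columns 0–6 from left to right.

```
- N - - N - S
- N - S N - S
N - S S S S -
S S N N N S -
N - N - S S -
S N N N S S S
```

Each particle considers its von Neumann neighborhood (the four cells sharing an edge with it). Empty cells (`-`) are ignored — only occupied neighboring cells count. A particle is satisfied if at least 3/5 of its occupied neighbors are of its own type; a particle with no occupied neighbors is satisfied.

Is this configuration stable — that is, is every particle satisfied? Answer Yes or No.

No

Row 0: (0,1)N 1/1 satisfied · (0,4)N 1/1 satisfied · (0,6)S 1/1 satisfied
Row 1: (1,1)N 1/1 satisfied · (1,3)S 1/2 not · (1,4)N 1/3 not · (1,6)S 1/1 satisfied
Row 2: (2,0)N 0/1 not · (2,2)S 1/2 not · (2,3)S 3/4 satisfied · (2,4)S 2/4 not · (2,5)S 2/2 satisfied
Row 3: (3,0)S 1/3 not · (3,1)S 1/2 not · (3,2)N 2/4 not · (3,3)N 2/3 satisfied · (3,4)N 1/4 not · (3,5)S 2/3 satisfied
Row 4: (4,0)N 0/2 not · (4,2)N 2/2 satisfied · (4,4)S 2/3 satisfied · (4,5)S 3/3 satisfied
Row 5: (5,0)S 0/2 not · (5,1)N 1/2 not · (5,2)N 3/3 satisfied · (5,3)N 1/2 not · (5,4)S 2/3 satisfied · (5,5)S 3/3 satisfied · (5,6)S 1/1 satisfied
For instance (1,3) has only 1/2 same-type neighbors, below 3/5.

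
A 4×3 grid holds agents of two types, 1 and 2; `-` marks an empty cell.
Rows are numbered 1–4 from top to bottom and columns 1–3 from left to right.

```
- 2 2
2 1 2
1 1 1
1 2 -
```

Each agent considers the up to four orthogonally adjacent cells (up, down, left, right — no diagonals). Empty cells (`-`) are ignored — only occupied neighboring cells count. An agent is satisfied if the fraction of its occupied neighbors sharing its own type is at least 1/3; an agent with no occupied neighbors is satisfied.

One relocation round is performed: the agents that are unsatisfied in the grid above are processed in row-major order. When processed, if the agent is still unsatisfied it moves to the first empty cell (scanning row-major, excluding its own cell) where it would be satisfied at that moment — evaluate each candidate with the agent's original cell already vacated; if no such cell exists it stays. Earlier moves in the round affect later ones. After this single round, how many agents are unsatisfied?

1

Initially unsatisfied (in order): (2,1), (2,2), (4,2).
  (2,1) → (1,1).
  (2,2): now satisfied by earlier moves; stays.
  (4,2) → (2,1).
Resulting grid:
2 2 2
2 1 2
1 1 1
1 - -
Unsatisfied now: (2,2).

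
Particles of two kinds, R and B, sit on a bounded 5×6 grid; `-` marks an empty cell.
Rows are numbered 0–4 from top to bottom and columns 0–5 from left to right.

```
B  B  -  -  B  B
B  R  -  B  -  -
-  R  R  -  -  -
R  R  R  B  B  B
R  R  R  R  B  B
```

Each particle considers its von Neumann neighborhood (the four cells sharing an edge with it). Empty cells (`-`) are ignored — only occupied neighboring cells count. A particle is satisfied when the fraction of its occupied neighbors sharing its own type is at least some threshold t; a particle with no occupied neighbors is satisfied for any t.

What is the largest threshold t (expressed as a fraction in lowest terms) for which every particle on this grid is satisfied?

Row 0: (0,0)B 2/2 · (0,1)B 1/2 · (0,4)B 1/1 · (0,5)B 1/1
Row 1: (1,0)B 1/2 · (1,1)R 1/3 · (1,3)B — no occupied neighbors
Row 2: (2,1)R 3/3 · (2,2)R 2/2
Row 3: (3,0)R 2/2 · (3,1)R 4/4 · (3,2)R 3/4 · (3,3)B 1/3 · (3,4)B 3/3 · (3,5)B 2/2
Row 4: (4,0)R 2/2 · (4,1)R 3/3 · (4,2)R 3/3 · (4,3)R 1/3 · (4,4)B 2/3 · (4,5)B 2/2
The smallest same-type fraction is 1/3 at (1,1), which reduces to 1/3. Any threshold above that leaves this particle unsatisfied.

1/3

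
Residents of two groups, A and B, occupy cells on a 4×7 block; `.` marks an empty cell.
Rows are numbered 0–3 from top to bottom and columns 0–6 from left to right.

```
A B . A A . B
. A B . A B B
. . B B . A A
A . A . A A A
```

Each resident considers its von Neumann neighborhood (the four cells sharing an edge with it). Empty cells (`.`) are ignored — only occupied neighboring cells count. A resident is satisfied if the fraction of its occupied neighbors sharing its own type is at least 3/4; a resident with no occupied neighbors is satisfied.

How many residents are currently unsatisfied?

(0,0)A 0/1 ✗
(0,1)B 0/2 ✗
(0,3)A 1/1 ✓
(0,4)A 2/2 ✓
(0,6)B 1/1 ✓
(1,1)A 0/2 ✗
(1,2)B 1/2 ✗
(1,4)A 1/2 ✗
(1,5)B 1/3 ✗
(1,6)B 2/3 ✗
(2,2)B 2/3 ✗
(2,3)B 1/1 ✓
(2,5)A 2/3 ✗
(2,6)A 2/3 ✗
(3,0)A 0/0 ✓
(3,2)A 0/1 ✗
(3,4)A 1/1 ✓
(3,5)A 3/3 ✓
(3,6)A 2/2 ✓
Unsatisfied: (0,0), (0,1), (1,1), (1,2), (1,4), (1,5), (1,6), (2,2), (2,5), (2,6), (3,2) — 11 in total.

11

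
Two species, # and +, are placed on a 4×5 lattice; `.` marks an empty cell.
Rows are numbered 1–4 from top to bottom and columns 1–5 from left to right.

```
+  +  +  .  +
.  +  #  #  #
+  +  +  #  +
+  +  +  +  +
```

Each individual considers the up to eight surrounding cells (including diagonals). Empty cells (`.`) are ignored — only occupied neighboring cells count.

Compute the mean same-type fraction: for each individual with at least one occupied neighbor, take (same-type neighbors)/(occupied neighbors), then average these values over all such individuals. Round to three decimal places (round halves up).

0.658

Row 1: (1,1)+ 2/2 · (1,2)+ 3/4 · (1,3)+ 2/4 · (1,5)+ 0/2
Row 2: (2,2)+ 6/7 · (2,3)# 2/7 · (2,4)# 3/7 · (2,5)# 2/4
Row 3: (3,1)+ 4/4 · (3,2)+ 6/7 · (3,3)+ 5/8 · (3,4)# 3/8 · (3,5)+ 2/5
Row 4: (4,1)+ 3/3 · (4,2)+ 5/5 · (4,3)+ 4/5 · (4,4)+ 4/5 · (4,5)+ 2/3
Sum over 18 individuals: 2/2 + 3/4 + 2/4 + 0/2 + 6/7 + 2/7 + 3/7 + 2/4 + 4/4 + 6/7 + 5/8 + 3/8 + 2/5 + 3/3 + 5/5 + 4/5 + 4/5 + 2/3 = 995/84; mean = 995/84 ÷ 18 = 995/1512 = 0.658068… → 0.658.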